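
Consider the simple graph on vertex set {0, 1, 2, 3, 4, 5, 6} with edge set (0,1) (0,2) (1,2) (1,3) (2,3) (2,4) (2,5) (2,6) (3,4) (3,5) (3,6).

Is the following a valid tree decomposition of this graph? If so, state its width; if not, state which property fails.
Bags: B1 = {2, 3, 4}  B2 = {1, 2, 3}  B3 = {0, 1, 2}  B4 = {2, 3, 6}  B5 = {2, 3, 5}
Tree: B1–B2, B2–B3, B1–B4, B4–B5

Yes; width 2.

Every vertex of G appears in some bag (union = {0, 1, 2, 3, 4, 5, 6}); every edge is covered by a bag; and for each vertex v the set of bags containing v is connected in the bag tree. The decomposition is therefore valid. The largest bag has 3 vertices, so the width is 2.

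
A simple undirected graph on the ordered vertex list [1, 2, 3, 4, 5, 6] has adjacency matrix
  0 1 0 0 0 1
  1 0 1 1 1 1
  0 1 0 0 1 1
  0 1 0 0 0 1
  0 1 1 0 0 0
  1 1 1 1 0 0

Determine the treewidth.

2

A width-2 tree decomposition is:
Bags: B1 = {2, 3, 6}  B2 = {2, 3, 5}  B3 = {2, 4, 6}  B4 = {1, 2, 6}
Tree: B1–B2, B1–B3, B3–B4
Every bag has size at most 3, so the width is 3 − 1 = 2 and tw(G) ≤ 2. For the lower bound, the 3 vertices {2, 3, 5} are pairwise adjacent, and any tree decomposition puts a clique entirely inside one bag — forcing width ≥ 2. Combining the bounds, tw(G) = 2.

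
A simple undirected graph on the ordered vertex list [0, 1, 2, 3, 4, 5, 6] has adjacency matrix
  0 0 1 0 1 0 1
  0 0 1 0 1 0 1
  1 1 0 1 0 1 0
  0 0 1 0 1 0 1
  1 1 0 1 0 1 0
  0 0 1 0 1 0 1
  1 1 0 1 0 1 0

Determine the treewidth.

3

A width-3 tree decomposition is:
Bags: B1 = {0, 2, 4, 6}  B2 = {1, 2, 4, 6}  B3 = {2, 3, 4, 6}  B4 = {2, 4, 5, 6}
Tree: B1–B2, B2–B3, B3–B4
Each bag holds 4 vertices, so the decomposition has width 3, which upper-bounds the treewidth. For the lower bound: the 4 vertex sets {0,2}, {1,6}, {4}, {3} are disjoint, each induces a connected subgraph, and every pair is joined by at least one edge of G. Contracting each set to a single vertex therefore yields K_{4} as a minor, and since treewidth is minor-monotone, tw(G) ≥ tw(K_{4}) = 3. The upper and lower bounds meet at 3, so that is the treewidth.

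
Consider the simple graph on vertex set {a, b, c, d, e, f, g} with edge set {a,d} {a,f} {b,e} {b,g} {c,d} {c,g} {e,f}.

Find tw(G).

2

A width-2 tree decomposition is:
Bags: B1 = {b, e, g}  B2 = {c, e, g}  B3 = {c, d, e}  B4 = {a, d, e}  B5 = {a, e, f}
Tree: B1–B2, B2–B3, B3–B4, B4–B5
Every bag has size at most 3, so the width is 3 − 1 = 2 and tw(G) ≤ 2. For the lower bound, G contains the cycle e–b–g–c–d–a–f–e, so G is not a forest; only forests have treewidth ≤ 1, hence tw(G) ≥ 2. Combining the bounds, tw(G) = 2.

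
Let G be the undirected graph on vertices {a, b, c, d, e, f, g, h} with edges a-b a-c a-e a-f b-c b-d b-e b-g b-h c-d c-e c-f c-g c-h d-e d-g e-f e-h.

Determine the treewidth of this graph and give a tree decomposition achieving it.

Treewidth 3.
One such decomposition:
Bags: B1 = {b, c, d, e}  B2 = {b, c, d, g}  B3 = {b, c, e, h}  B4 = {a, b, c, e}  B5 = {a, c, e, f}
Tree: B1–B2, B1–B3, B3–B4, B4–B5

Each bag holds 4 vertices, so the decomposition has width 3, which upper-bounds the treewidth. On the other hand G contains the 4-clique {a, c, e, f}. A clique must lie in a single bag of any decomposition, so no decomposition can have width below 3. Therefore the treewidth is 3.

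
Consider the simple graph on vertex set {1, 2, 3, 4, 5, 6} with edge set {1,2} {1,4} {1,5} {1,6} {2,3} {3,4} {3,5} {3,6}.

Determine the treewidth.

A width-2 tree decomposition is:
Bags: B1 = {1, 3, 6}  B2 = {1, 2, 3}  B3 = {1, 3, 4}  B4 = {1, 3, 5}
Tree: B1–B2, B2–B3, B3–B4
The largest bag has 3 vertices, giving width 2; this decomposition certifies tw(G) ≤ 2. Since 6–3–2–1–6 is a cycle in G, G is not acyclic. Forests are exactly the graphs of treewidth ≤ 1, so tw(G) ≥ 2. Combining the bounds, tw(G) = 2.

2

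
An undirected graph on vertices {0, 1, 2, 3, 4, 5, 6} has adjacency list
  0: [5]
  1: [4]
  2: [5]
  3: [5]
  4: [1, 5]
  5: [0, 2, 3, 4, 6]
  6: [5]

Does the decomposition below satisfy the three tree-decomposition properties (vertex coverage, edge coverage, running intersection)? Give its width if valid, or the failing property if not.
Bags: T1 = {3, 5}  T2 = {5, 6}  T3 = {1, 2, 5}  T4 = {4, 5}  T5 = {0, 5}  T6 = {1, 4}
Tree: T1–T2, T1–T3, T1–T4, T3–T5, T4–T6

No — bags containing vertex 1 are not connected in the tree.

A tree decomposition must satisfy three properties: every vertex lies in some bag; for every edge, both endpoints lie together in some bag; and for every vertex, the bags containing it form a connected subtree. Here bags containing vertex 1 are not connected in the tree, so the decomposition is invalid.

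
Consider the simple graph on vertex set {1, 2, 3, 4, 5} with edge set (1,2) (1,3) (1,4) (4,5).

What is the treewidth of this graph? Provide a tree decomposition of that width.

Treewidth 1.
One such decomposition:
Bags: B1 = {1, 3}  B2 = {1, 4}  B3 = {1, 2}  B4 = {4, 5}
Tree: B1–B2, B1–B3, B2–B4

The largest bag has 2 vertices, giving width 1; this decomposition certifies tw(G) ≤ 1. Since G has at least one edge (e.g. 1–3), it is not an edgeless graph, so tw(G) ≥ 1. Hence tw(G) = 1 exactly.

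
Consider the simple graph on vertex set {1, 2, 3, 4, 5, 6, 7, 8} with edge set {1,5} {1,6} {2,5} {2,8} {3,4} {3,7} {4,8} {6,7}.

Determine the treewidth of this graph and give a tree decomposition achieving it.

The largest bag has 3 vertices, giving width 2; this decomposition certifies tw(G) ≤ 2. The edges 2–5–1–6–7–3–4–8–2 form a cycle, so G is not a tree and its treewidth is at least 2. Therefore the treewidth is 2.

Treewidth 2.
One optimal decomposition is:
Bags: B1 = {1, 2, 5}  B2 = {1, 2, 6}  B3 = {2, 6, 7}  B4 = {2, 3, 7}  B5 = {2, 3, 4}  B6 = {2, 4, 8}
Tree: B1–B2, B2–B3, B3–B4, B4–B5, B5–B6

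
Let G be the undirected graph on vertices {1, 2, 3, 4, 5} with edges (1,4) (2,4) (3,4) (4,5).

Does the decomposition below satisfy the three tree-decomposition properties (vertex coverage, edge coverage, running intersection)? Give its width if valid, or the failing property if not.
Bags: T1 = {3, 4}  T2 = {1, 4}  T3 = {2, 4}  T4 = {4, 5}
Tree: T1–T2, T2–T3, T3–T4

Checking the three conditions: (i) the bags cover all of {1, 2, 3, 4, 5}; (ii) for each edge, some bag contains both endpoints; (iii) the bags containing any fixed vertex form a subtree. All hold, so the decomposition is valid with width 2 − 1 = 1.

Yes; width 1.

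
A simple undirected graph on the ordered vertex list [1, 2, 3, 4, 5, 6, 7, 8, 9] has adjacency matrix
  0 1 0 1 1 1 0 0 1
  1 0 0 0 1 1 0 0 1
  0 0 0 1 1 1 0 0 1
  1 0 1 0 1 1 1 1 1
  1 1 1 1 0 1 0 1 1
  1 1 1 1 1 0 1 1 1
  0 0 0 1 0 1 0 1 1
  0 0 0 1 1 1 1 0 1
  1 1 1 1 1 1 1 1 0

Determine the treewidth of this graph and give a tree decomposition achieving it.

Treewidth 4.
One optimal decomposition is:
Bags: B1 = {1, 4, 5, 6, 9}  B2 = {3, 4, 5, 6, 9}  B3 = {1, 2, 5, 6, 9}  B4 = {4, 5, 6, 8, 9}  B5 = {4, 6, 7, 8, 9}
Tree: B1–B2, B1–B3, B1–B4, B4–B5

The largest bag has 5 vertices, giving width 4; this decomposition certifies tw(G) ≤ 4. On the other hand G contains the 5-clique {1, 2, 5, 6, 9}. A clique must lie in a single bag of any decomposition, so no decomposition can have width below 4. Hence tw(G) = 4 exactly.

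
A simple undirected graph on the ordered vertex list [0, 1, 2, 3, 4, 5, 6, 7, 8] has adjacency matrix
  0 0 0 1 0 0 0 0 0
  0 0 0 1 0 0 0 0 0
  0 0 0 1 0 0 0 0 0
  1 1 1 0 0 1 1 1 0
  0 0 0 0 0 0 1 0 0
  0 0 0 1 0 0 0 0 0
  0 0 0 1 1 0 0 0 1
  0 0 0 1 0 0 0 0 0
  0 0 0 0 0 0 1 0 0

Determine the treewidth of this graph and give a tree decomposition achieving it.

The largest bag has 2 vertices, giving width 1; this decomposition certifies tw(G) ≤ 1. Any graph with an edge has treewidth ≥ 1, and G has the edge 6–8. Combining the bounds, tw(G) = 1.

Treewidth 1.
One optimal decomposition is:
Bags: B1 = {6, 8}  B2 = {3, 6}  B3 = {3, 7}  B4 = {2, 3}  B5 = {0, 3}  B6 = {1, 3}  B7 = {3, 5}  B8 = {4, 6}
Tree: B1–B2, B2–B3, B2–B4, B2–B5, B4–B6, B4–B7, B2–B8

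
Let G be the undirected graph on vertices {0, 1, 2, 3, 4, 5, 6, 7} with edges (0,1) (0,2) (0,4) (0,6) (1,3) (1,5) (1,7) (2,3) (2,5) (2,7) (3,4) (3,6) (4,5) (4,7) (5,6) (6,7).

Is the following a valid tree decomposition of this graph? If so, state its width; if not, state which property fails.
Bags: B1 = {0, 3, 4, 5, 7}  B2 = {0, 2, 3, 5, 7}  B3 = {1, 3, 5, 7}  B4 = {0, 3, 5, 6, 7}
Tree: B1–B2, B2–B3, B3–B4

No — edge (0,1) lies in no bag.

A tree decomposition must satisfy three properties: every vertex lies in some bag; for every edge, both endpoints lie together in some bag; and for every vertex, the bags containing it form a connected subtree. Here edge (0,1) lies in no bag, so the decomposition is invalid.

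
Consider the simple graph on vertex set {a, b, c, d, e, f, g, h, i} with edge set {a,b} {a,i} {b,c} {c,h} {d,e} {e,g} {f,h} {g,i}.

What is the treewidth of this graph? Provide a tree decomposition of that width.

The largest bag has 2 vertices, giving width 1; this decomposition certifies tw(G) ≤ 1. Any graph with an edge has treewidth ≥ 1, and G has the edge f–h. The upper and lower bounds meet at 1, so that is the treewidth.

Treewidth 1.
One optimal decomposition is:
Bags: B1 = {f, h}  B2 = {c, h}  B3 = {b, c}  B4 = {a, b}  B5 = {a, i}  B6 = {g, i}  B7 = {e, g}  B8 = {d, e}
Tree: B1–B2, B2–B3, B3–B4, B4–B5, B5–B6, B6–B7, B7–B8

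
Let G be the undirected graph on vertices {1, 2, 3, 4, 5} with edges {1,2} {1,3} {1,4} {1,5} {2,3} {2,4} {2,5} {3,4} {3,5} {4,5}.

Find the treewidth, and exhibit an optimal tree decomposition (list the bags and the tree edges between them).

Treewidth 4.
Bags: B1 = {1, 2, 3, 4, 5}
Tree: (single bag)

With just one bag of size 5, the width is 5 − 1 = 4, so tw(G) ≤ 4. Conversely, {1, 2, 3, 4, 5} is a clique of size 5, and the vertices of any clique must share a bag in every tree decomposition; so some bag has ≥ 5 vertices and tw(G) ≥ 4. Combining the bounds, tw(G) = 4.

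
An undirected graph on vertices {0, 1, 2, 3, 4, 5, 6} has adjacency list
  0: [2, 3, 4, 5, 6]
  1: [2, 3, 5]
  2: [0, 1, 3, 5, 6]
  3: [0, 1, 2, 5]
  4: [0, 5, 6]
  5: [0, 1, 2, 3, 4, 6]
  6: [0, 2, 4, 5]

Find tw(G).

3

A width-3 tree decomposition is:
Bags: B1 = {0, 2, 3, 5}  B2 = {0, 2, 5, 6}  B3 = {0, 4, 5, 6}  B4 = {1, 2, 3, 5}
Tree: B1–B2, B2–B3, B1–B4
The largest bag has 4 vertices, giving width 3; this decomposition certifies tw(G) ≤ 3. Conversely, {0, 2, 3, 5} is a clique of size 4, and the vertices of any clique must share a bag in every tree decomposition; so some bag has ≥ 4 vertices and tw(G) ≥ 3. Hence tw(G) = 3 exactly.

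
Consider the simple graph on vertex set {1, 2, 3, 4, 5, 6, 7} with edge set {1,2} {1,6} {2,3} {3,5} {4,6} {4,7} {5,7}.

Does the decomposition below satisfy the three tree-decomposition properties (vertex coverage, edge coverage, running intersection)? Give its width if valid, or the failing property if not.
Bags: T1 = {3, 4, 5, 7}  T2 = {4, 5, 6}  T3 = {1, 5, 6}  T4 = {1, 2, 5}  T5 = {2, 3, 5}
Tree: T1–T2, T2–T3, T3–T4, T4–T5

A tree decomposition must satisfy three properties: every vertex lies in some bag; for every edge, both endpoints lie together in some bag; and for every vertex, the bags containing it form a connected subtree. Here bags containing vertex 3 are not connected in the tree, so the decomposition is invalid.

No — bags containing vertex 3 are not connected in the tree.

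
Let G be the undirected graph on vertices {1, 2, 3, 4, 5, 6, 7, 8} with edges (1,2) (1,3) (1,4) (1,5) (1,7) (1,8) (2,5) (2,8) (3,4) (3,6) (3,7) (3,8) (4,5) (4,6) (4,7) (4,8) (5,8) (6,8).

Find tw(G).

A width-3 tree decomposition is:
Bags: B1 = {1, 3, 4, 7}  B2 = {1, 3, 4, 8}  B3 = {3, 4, 6, 8}  B4 = {1, 4, 5, 8}  B5 = {1, 2, 5, 8}
Tree: B1–B2, B2–B3, B2–B4, B4–B5
Every bag has size at most 4, so the width is 4 − 1 = 3 and tw(G) ≤ 3. Conversely, {1, 2, 5, 8} is a clique of size 4, and the vertices of any clique must share a bag in every tree decomposition; so some bag has ≥ 4 vertices and tw(G) ≥ 3. Therefore the treewidth is 3.

3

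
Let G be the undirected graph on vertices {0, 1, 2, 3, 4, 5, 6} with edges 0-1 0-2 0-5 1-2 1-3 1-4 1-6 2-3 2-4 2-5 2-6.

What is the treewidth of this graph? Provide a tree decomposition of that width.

Every bag has size at most 3, so the width is 3 − 1 = 2 and tw(G) ≤ 2. Conversely, {0, 1, 2} is a clique of size 3, and the vertices of any clique must share a bag in every tree decomposition; so some bag has ≥ 3 vertices and tw(G) ≥ 2. Hence tw(G) = 2 exactly.

Treewidth 2.
Bags: B1 = {0, 2, 5}  B2 = {0, 1, 2}  B3 = {1, 2, 3}  B4 = {1, 2, 4}  B5 = {1, 2, 6}
Tree: B1–B2, B2–B3, B2–B4, B2–B5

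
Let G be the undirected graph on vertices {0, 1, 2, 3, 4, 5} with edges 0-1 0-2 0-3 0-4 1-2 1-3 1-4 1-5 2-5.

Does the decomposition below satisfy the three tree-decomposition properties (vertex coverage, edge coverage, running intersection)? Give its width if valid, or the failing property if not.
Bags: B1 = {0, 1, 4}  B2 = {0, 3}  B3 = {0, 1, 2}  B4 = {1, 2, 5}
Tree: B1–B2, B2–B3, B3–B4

A tree decomposition must satisfy three properties: every vertex lies in some bag; for every edge, both endpoints lie together in some bag; and for every vertex, the bags containing it form a connected subtree. Here edge (1,3) lies in no bag, so the decomposition is invalid.

No — edge (1,3) lies in no bag.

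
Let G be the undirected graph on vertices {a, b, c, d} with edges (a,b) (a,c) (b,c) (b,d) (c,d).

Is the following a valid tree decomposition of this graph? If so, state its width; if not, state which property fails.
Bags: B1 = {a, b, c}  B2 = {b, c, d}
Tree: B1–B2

Yes; width 2.

Checking the three conditions: (i) the bags cover all of {a, b, c, d}; (ii) for each edge, some bag contains both endpoints; (iii) the bags containing any fixed vertex form a subtree. All hold, so the decomposition is valid with width 3 − 1 = 2.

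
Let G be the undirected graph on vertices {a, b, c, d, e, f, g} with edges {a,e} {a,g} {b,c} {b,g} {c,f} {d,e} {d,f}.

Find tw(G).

A width-2 tree decomposition is:
Bags: B1 = {a, e, g}  B2 = {b, e, g}  B3 = {b, c, e}  B4 = {c, e, f}  B5 = {d, e, f}
Tree: B1–B2, B2–B3, B3–B4, B4–B5
Every bag has size at most 3, so the width is 3 − 1 = 2 and tw(G) ≤ 2. The edges e–a–g–b–c–f–d–e form a cycle, so G is not a tree and its treewidth is at least 2. The upper and lower bounds meet at 2, so that is the treewidth.

2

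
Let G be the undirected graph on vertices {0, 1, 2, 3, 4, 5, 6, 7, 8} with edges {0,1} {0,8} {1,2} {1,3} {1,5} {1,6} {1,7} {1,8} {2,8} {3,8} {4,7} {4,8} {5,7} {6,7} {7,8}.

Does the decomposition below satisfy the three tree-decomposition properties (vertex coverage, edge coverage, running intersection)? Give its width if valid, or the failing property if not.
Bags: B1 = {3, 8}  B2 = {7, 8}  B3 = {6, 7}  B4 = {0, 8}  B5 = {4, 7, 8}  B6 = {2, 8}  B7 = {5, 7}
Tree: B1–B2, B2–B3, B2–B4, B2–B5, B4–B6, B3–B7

A tree decomposition must satisfy three properties: every vertex lies in some bag; for every edge, both endpoints lie together in some bag; and for every vertex, the bags containing it form a connected subtree. Here vertex 1 appears in no bag, so the decomposition is invalid.

No — vertex 1 appears in no bag.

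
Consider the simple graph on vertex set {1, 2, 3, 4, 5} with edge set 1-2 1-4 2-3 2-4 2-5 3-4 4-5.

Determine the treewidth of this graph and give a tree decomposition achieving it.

Every bag has size at most 3, so the width is 3 − 1 = 2 and tw(G) ≤ 2. On the other hand G contains the 3-clique {1, 2, 4}. A clique must lie in a single bag of any decomposition, so no decomposition can have width below 2. Combining the bounds, tw(G) = 2.

Treewidth 2.
One such decomposition:
Bags: B1 = {1, 2, 4}  B2 = {2, 4, 5}  B3 = {2, 3, 4}
Tree: B1–B2, B2–B3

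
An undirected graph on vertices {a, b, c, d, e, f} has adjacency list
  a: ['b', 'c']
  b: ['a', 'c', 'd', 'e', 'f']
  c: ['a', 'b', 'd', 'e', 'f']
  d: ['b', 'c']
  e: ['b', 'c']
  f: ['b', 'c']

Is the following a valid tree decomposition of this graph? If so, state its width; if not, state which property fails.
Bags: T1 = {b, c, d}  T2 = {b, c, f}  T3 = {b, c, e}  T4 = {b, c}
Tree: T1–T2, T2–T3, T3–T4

A tree decomposition must satisfy three properties: every vertex lies in some bag; for every edge, both endpoints lie together in some bag; and for every vertex, the bags containing it form a connected subtree. Here vertex a appears in no bag, so the decomposition is invalid.

No — vertex a appears in no bag.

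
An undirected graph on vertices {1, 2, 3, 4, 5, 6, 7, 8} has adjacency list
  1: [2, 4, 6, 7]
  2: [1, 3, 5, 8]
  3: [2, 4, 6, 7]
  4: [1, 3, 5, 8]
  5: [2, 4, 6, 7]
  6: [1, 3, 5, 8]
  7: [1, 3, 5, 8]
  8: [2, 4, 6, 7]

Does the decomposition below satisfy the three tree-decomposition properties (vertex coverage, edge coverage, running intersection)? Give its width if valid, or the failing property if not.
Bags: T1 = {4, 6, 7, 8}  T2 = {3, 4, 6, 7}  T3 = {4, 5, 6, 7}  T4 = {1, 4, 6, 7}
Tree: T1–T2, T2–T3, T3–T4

No — vertex 2 appears in no bag.

A tree decomposition must satisfy three properties: every vertex lies in some bag; for every edge, both endpoints lie together in some bag; and for every vertex, the bags containing it form a connected subtree. Here vertex 2 appears in no bag, so the decomposition is invalid.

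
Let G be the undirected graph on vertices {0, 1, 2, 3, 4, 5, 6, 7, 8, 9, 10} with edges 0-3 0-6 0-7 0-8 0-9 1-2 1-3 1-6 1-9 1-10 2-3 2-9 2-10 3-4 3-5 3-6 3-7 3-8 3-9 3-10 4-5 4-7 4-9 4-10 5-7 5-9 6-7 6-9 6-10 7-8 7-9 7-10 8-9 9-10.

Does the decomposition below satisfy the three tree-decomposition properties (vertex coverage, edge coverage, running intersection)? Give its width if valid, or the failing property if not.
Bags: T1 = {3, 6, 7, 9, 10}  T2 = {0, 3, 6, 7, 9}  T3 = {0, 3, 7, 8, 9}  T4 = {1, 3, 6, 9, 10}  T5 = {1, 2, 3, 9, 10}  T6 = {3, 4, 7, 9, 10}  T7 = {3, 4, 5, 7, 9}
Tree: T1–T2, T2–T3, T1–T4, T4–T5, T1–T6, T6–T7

Yes; width 4.

Checking the three conditions: (i) the bags cover all of {0, 1, 2, 3, 4, 5, 6, 7, 8, 9, 10}; (ii) for each edge, some bag contains both endpoints; (iii) the bags containing any fixed vertex form a subtree. All hold, so the decomposition is valid with width 5 − 1 = 4.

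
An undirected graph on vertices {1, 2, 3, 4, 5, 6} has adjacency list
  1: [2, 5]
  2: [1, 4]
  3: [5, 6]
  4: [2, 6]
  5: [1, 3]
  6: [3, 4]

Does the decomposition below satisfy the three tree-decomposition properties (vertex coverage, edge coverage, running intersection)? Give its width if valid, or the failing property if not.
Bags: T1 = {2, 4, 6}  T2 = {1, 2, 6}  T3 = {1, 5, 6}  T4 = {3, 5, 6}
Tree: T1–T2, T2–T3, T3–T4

Yes; width 2.

Every vertex of G appears in some bag (union = {1, 2, 3, 4, 5, 6}); every edge is covered by a bag; and for each vertex v the set of bags containing v is connected in the bag tree. The decomposition is therefore valid. The largest bag has 3 vertices, so the width is 2.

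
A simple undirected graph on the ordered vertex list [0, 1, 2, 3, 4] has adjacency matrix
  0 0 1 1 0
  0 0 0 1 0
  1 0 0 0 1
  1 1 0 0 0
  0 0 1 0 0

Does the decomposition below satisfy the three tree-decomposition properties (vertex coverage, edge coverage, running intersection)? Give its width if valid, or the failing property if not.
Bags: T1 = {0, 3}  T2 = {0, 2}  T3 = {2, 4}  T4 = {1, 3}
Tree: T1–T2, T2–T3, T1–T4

Checking the three conditions: (i) the bags cover all of {0, 1, 2, 3, 4}; (ii) for each edge, some bag contains both endpoints; (iii) the bags containing any fixed vertex form a subtree. All hold, so the decomposition is valid with width 2 − 1 = 1.

Yes; width 1.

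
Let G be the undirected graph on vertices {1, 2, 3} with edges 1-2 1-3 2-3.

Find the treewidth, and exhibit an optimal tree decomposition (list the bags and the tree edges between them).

With just one bag of size 3, the width is 3 − 1 = 2, so tw(G) ≤ 2. Conversely, {1, 2, 3} is a clique of size 3, and the vertices of any clique must share a bag in every tree decomposition; so some bag has ≥ 3 vertices and tw(G) ≥ 2. The upper and lower bounds meet at 2, so that is the treewidth.

Treewidth 2.
Bags: B1 = {1, 2, 3}
Tree: (single bag)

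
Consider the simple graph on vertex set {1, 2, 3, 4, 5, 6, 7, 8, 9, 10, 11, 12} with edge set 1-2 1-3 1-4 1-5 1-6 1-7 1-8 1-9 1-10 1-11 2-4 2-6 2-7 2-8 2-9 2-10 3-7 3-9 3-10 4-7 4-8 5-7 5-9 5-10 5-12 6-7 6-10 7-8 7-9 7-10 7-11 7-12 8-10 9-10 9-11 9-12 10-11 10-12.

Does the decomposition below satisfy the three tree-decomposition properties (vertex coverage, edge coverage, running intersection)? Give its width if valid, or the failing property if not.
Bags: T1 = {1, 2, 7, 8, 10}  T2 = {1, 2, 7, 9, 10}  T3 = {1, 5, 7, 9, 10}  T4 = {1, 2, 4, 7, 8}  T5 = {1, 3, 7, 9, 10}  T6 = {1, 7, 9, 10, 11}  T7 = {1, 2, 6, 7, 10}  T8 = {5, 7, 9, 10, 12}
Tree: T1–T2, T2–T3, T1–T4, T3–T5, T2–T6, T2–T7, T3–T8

Every vertex of G appears in some bag (union = {1, 2, 3, 4, 5, 6, 7, 8, 9, 10, 11, 12}); every edge is covered by a bag; and for each vertex v the set of bags containing v is connected in the bag tree. The decomposition is therefore valid. The largest bag has 5 vertices, so the width is 4.

Yes; width 4.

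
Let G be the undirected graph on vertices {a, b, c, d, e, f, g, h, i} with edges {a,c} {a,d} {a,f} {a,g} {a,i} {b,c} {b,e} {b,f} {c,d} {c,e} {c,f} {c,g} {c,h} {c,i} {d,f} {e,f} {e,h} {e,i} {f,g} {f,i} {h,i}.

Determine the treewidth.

A width-3 tree decomposition is:
Bags: B1 = {c, e, h, i}  B2 = {c, e, f, i}  B3 = {a, c, f, i}  B4 = {b, c, e, f}  B5 = {a, c, d, f}  B6 = {a, c, f, g}
Tree: B1–B2, B2–B3, B2–B4, B3–B5, B5–B6
The largest bag has 4 vertices, giving width 3; this decomposition certifies tw(G) ≤ 3. On the other hand G contains the 4-clique {c, e, h, i}. A clique must lie in a single bag of any decomposition, so no decomposition can have width below 3. Hence tw(G) = 3 exactly.

3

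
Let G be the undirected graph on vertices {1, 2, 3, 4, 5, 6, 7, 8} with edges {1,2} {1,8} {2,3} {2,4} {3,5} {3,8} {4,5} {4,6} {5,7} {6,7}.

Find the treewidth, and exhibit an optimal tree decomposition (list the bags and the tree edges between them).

Treewidth 2.
One such decomposition:
Bags: B1 = {1, 3, 8}  B2 = {1, 2, 3}  B3 = {2, 3, 5}  B4 = {2, 4, 5}  B5 = {4, 5, 7}  B6 = {4, 6, 7}
Tree: B1–B2, B2–B3, B3–B4, B4–B5, B5–B6

Every bag has size at most 3, so the width is 3 − 1 = 2 and tw(G) ≤ 2. Since 8–1–2–3–8 is a cycle in G, G is not acyclic. Forests are exactly the graphs of treewidth ≤ 1, so tw(G) ≥ 2. Hence tw(G) = 2 exactly.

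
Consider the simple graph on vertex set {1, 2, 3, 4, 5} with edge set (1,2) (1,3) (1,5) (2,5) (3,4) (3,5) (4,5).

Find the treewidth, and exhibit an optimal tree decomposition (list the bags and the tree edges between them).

Treewidth 2.
One such decomposition:
Bags: B1 = {3, 4, 5}  B2 = {1, 3, 5}  B3 = {1, 2, 5}
Tree: B1–B2, B2–B3

Every bag has size at most 3, so the width is 3 − 1 = 2 and tw(G) ≤ 2. On the other hand G contains the 3-clique {1, 2, 5}. A clique must lie in a single bag of any decomposition, so no decomposition can have width below 2. Therefore the treewidth is 2.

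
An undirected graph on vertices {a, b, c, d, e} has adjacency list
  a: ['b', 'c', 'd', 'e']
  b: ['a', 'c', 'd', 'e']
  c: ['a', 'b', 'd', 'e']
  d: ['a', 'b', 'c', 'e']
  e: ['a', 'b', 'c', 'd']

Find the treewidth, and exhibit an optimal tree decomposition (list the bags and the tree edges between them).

With just one bag of size 5, the width is 5 − 1 = 4, so tw(G) ≤ 4. On the other hand G contains the 5-clique {a, b, c, d, e}. A clique must lie in a single bag of any decomposition, so no decomposition can have width below 4. Hence tw(G) = 4 exactly.

Treewidth 4.
Bags: B1 = {a, b, c, d, e}
Tree: (single bag)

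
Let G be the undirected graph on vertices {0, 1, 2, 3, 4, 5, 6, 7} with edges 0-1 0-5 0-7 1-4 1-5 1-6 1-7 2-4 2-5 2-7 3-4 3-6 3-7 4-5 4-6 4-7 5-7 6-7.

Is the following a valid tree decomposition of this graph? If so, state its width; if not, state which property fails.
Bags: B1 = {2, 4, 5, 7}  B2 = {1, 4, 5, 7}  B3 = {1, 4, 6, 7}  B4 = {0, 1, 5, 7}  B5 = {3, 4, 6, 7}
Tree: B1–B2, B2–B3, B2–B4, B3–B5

Yes; width 3.

Vertex coverage: the bags together contain {0, 1, 2, 3, 4, 5, 6, 7}, the full vertex set. Edge coverage: each edge of G has both endpoints in at least one bag. Running intersection: for every vertex, the bags containing it form a connected subtree. All three properties hold, so this is a valid tree decomposition of width max|bag| − 1 = 3, and hence tw(G) ≤ 3.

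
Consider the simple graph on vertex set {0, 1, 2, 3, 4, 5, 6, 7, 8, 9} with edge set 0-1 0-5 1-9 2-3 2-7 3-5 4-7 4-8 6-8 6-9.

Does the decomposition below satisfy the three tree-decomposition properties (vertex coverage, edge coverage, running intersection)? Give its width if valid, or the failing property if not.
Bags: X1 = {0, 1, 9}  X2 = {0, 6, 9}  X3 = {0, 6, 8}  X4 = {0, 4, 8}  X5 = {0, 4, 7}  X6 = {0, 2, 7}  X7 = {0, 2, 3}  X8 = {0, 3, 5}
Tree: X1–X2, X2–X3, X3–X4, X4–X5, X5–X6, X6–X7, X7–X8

Yes; width 2.

Every vertex of G appears in some bag (union = {0, 1, 2, 3, 4, 5, 6, 7, 8, 9}); every edge is covered by a bag; and for each vertex v the set of bags containing v is connected in the bag tree. The decomposition is therefore valid. The largest bag has 3 vertices, so the width is 2.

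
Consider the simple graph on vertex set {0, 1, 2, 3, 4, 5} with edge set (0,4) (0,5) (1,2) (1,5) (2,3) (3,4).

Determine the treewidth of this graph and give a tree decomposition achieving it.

The largest bag has 3 vertices, giving width 2; this decomposition certifies tw(G) ≤ 2. The edges 5–0–4–3–2–1–5 form a cycle, so G is not a tree and its treewidth is at least 2. Combining the bounds, tw(G) = 2.

Treewidth 2.
One optimal decomposition is:
Bags: B1 = {0, 4, 5}  B2 = {3, 4, 5}  B3 = {2, 3, 5}  B4 = {1, 2, 5}
Tree: B1–B2, B2–B3, B3–B4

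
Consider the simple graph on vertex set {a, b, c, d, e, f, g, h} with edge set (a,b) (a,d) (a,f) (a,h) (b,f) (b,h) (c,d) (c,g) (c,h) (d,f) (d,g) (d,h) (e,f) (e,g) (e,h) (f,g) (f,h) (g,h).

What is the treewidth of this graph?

3

A width-3 tree decomposition is:
Bags: B1 = {d, f, g, h}  B2 = {a, d, f, h}  B3 = {c, d, g, h}  B4 = {a, b, f, h}  B5 = {e, f, g, h}
Tree: B1–B2, B1–B3, B2–B4, B1–B5
The largest bag has 4 vertices, giving width 3; this decomposition certifies tw(G) ≤ 3. For the lower bound, the 4 vertices {c, d, g, h} are pairwise adjacent, and any tree decomposition puts a clique entirely inside one bag — forcing width ≥ 3. The upper and lower bounds meet at 3, so that is the treewidth.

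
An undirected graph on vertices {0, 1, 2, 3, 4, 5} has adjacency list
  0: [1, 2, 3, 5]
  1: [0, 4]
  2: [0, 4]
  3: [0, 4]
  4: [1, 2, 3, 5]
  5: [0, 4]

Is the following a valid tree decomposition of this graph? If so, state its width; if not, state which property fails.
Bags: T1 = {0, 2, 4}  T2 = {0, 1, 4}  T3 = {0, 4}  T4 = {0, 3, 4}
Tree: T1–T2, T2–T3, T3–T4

A tree decomposition must satisfy three properties: every vertex lies in some bag; for every edge, both endpoints lie together in some bag; and for every vertex, the bags containing it form a connected subtree. Here vertex 5 appears in no bag, so the decomposition is invalid.

No — vertex 5 appears in no bag.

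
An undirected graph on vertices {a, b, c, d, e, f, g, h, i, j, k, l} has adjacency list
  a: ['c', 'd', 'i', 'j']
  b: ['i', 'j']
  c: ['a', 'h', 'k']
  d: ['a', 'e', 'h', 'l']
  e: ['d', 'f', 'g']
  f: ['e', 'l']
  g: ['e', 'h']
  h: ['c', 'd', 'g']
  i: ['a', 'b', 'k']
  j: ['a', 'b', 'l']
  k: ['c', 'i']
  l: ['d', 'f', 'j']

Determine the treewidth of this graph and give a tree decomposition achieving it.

Treewidth 3.
One optimal decomposition is:
Bags: B1 = {b, c, i, k}  B2 = {a, b, c, i}  B3 = {a, b, c, j}  B4 = {a, c, h, j}  B5 = {a, d, h, j}  B6 = {d, h, j, l}  B7 = {d, g, h, l}  B8 = {d, e, g, l}  B9 = {e, f, g, l}
Tree: B1–B2, B2–B3, B3–B4, B4–B5, B5–B6, B6–B7, B7–B8, B8–B9

The largest bag has 4 vertices, giving width 3; this decomposition certifies tw(G) ≤ 3. For the lower bound: the 4 vertex sets {b,i,k}, {c}, {a}, {d,h,j,l} are disjoint, each induces a connected subgraph, and every pair is joined by at least one edge of G. Contracting each set to a single vertex therefore yields K_{4} as a minor, and since treewidth is minor-monotone, tw(G) ≥ tw(K_{4}) = 3. Combining the bounds, tw(G) = 3.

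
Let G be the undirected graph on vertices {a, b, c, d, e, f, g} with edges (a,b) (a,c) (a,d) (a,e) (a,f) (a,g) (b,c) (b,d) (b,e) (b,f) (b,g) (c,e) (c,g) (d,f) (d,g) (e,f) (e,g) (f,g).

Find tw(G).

A width-4 tree decomposition is:
Bags: B1 = {a, b, e, f, g}  B2 = {a, b, d, f, g}  B3 = {a, b, c, e, g}
Tree: B1–B2, B1–B3
Each bag holds 5 vertices, so the decomposition has width 4, which upper-bounds the treewidth. For the lower bound, the 5 vertices {a, b, d, f, g} are pairwise adjacent, and any tree decomposition puts a clique entirely inside one bag — forcing width ≥ 4. Combining the bounds, tw(G) = 4.

4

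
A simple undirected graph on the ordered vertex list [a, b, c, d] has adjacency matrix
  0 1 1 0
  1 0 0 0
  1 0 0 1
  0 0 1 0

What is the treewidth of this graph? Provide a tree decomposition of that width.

Treewidth 1.
One optimal decomposition is:
Bags: B1 = {c, d}  B2 = {a, c}  B3 = {a, b}
Tree: B1–B2, B2–B3

Each bag holds 2 vertices, so the decomposition has width 1, which upper-bounds the treewidth. Since G has at least one edge (e.g. d–c), it is not an edgeless graph, so tw(G) ≥ 1. Hence tw(G) = 1 exactly.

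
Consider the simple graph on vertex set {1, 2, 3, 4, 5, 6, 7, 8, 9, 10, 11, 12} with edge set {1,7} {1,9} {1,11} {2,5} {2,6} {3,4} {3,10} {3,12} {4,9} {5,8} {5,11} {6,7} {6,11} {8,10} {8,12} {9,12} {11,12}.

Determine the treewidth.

3

A width-3 tree decomposition is:
Bags: B1 = {3, 4, 8, 10}  B2 = {3, 4, 8, 12}  B3 = {4, 8, 9, 12}  B4 = {5, 8, 9, 12}  B5 = {5, 9, 11, 12}  B6 = {1, 5, 9, 11}  B7 = {1, 2, 5, 11}  B8 = {1, 2, 6, 11}  B9 = {1, 2, 6, 7}
Tree: B1–B2, B2–B3, B3–B4, B4–B5, B5–B6, B6–B7, B7–B8, B8–B9
Each bag holds 4 vertices, so the decomposition has width 3, which upper-bounds the treewidth. For the lower bound: the 4 vertex sets {3,4,10}, {8}, {12}, {1,5,9,11} are disjoint, each induces a connected subgraph, and every pair is joined by at least one edge of G. Contracting each set to a single vertex therefore yields K_{4} as a minor, and since treewidth is minor-monotone, tw(G) ≥ tw(K_{4}) = 3. Hence tw(G) = 3 exactly.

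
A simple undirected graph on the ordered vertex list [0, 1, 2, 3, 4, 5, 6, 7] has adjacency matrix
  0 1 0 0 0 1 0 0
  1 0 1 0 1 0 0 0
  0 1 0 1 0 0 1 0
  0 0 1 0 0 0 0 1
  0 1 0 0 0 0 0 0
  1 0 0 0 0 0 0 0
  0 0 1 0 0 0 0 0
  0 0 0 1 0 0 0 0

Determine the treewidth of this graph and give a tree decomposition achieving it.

Treewidth 1.
One optimal decomposition is:
Bags: B1 = {2, 3}  B2 = {1, 2}  B3 = {1, 4}  B4 = {3, 7}  B5 = {2, 6}  B6 = {0, 1}  B7 = {0, 5}
Tree: B1–B2, B2–B3, B1–B4, B2–B5, B3–B6, B6–B7

The largest bag has 2 vertices, giving width 1; this decomposition certifies tw(G) ≤ 1. Since G has at least one edge (e.g. 3–2), it is not an edgeless graph, so tw(G) ≥ 1. Hence tw(G) = 1 exactly.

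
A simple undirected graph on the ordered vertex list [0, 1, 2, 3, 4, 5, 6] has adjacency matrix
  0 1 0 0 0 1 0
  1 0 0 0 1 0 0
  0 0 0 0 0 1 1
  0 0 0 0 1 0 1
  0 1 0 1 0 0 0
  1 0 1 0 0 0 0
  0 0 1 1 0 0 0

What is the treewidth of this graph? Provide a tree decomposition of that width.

The largest bag has 3 vertices, giving width 2; this decomposition certifies tw(G) ≤ 2. The edges 3–6–2–5–0–1–4–3 form a cycle, so G is not a tree and its treewidth is at least 2. The upper and lower bounds meet at 2, so that is the treewidth.

Treewidth 2.
One optimal decomposition is:
Bags: B1 = {2, 3, 6}  B2 = {2, 3, 5}  B3 = {0, 3, 5}  B4 = {0, 1, 3}  B5 = {1, 3, 4}
Tree: B1–B2, B2–B3, B3–B4, B4–B5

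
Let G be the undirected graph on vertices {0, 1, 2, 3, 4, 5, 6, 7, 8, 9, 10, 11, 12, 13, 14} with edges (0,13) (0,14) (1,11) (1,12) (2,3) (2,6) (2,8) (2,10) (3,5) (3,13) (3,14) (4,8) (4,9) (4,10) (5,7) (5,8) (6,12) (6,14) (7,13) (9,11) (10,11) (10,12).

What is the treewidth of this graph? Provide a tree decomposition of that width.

Each bag holds 4 vertices, so the decomposition has width 3, which upper-bounds the treewidth. For the lower bound: the 4 vertex sets {0,7,13}, {5}, {3}, {2,6,8,14} are disjoint, each induces a connected subgraph, and every pair is joined by at least one edge of G. Contracting each set to a single vertex therefore yields K_{4} as a minor, and since treewidth is minor-monotone, tw(G) ≥ tw(K_{4}) = 3. Therefore the treewidth is 3.

Treewidth 3.
One optimal decomposition is:
Bags: B1 = {0, 5, 7, 13}  B2 = {0, 3, 5, 13}  B3 = {0, 3, 5, 14}  B4 = {3, 5, 8, 14}  B5 = {2, 3, 8, 14}  B6 = {2, 6, 8, 14}  B7 = {2, 4, 6, 8}  B8 = {2, 4, 6, 10}  B9 = {4, 6, 10, 12}  B10 = {4, 9, 10, 12}  B11 = {9, 10, 11, 12}  B12 = {1, 9, 11, 12}
Tree: B1–B2, B2–B3, B3–B4, B4–B5, B5–B6, B6–B7, B7–B8, B8–B9, B9–B10, B10–B11, B11–B12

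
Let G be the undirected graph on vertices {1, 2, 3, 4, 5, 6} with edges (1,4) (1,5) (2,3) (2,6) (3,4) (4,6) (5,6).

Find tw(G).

A width-2 tree decomposition is:
Bags: B1 = {1, 4, 5}  B2 = {4, 5, 6}  B3 = {3, 4, 6}  B4 = {2, 3, 6}
Tree: B1–B2, B2–B3, B3–B4
Every bag has size at most 3, so the width is 3 − 1 = 2 and tw(G) ≤ 2. Since 1–5–6–4–1 is a cycle in G, G is not acyclic. Forests are exactly the graphs of treewidth ≤ 1, so tw(G) ≥ 2. Hence tw(G) = 2 exactly.

2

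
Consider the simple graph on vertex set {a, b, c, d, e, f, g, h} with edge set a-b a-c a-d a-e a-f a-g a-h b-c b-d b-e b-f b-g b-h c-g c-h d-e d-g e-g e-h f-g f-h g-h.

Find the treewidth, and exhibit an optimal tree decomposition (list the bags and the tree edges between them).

Every bag has size at most 5, so the width is 5 − 1 = 4 and tw(G) ≤ 4. For the lower bound, the 5 vertices {a, b, d, e, g} are pairwise adjacent, and any tree decomposition puts a clique entirely inside one bag — forcing width ≥ 4. The upper and lower bounds meet at 4, so that is the treewidth.

Treewidth 4.
Bags: B1 = {a, b, e, g, h}  B2 = {a, b, c, g, h}  B3 = {a, b, d, e, g}  B4 = {a, b, f, g, h}
Tree: B1–B2, B1–B3, B1–B4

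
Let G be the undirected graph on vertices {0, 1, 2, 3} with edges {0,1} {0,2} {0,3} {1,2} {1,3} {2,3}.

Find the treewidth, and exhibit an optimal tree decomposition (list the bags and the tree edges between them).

A single bag containing all 4 vertices is trivially a valid decomposition of width 3. For the lower bound, the 4 vertices {0, 1, 2, 3} are pairwise adjacent, and any tree decomposition puts a clique entirely inside one bag — forcing width ≥ 3. The upper and lower bounds meet at 3, so that is the treewidth.

Treewidth 3.
Bags: B1 = {0, 1, 2, 3}
Tree: (single bag)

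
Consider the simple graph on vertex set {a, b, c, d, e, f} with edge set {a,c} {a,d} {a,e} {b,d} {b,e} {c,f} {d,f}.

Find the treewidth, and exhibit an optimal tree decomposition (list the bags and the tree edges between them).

Every bag has size at most 3, so the width is 3 − 1 = 2 and tw(G) ≤ 2. For the lower bound, G contains the cycle f–c–a–d–f, so G is not a forest; only forests have treewidth ≤ 1, hence tw(G) ≥ 2. The upper and lower bounds meet at 2, so that is the treewidth.

Treewidth 2.
Bags: B1 = {c, d, f}  B2 = {a, c, d}  B3 = {a, b, d}  B4 = {a, b, e}
Tree: B1–B2, B2–B3, B3–B4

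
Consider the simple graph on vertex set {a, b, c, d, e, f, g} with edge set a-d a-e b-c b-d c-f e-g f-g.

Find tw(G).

A width-2 tree decomposition is:
Bags: B1 = {a, b, d}  B2 = {a, b, c}  B3 = {a, c, f}  B4 = {a, f, g}  B5 = {a, e, g}
Tree: B1–B2, B2–B3, B3–B4, B4–B5
The largest bag has 3 vertices, giving width 2; this decomposition certifies tw(G) ≤ 2. Since a–d–b–c–f–g–e–a is a cycle in G, G is not acyclic. Forests are exactly the graphs of treewidth ≤ 1, so tw(G) ≥ 2. The upper and lower bounds meet at 2, so that is the treewidth.

2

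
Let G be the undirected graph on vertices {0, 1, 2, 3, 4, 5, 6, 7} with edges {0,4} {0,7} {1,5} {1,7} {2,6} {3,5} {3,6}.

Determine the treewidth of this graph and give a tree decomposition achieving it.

Every bag has size at most 2, so the width is 2 − 1 = 1 and tw(G) ≤ 1. Any graph with an edge has treewidth ≥ 1, and G has the edge 4–0. Hence tw(G) = 1 exactly.

Treewidth 1.
One such decomposition:
Bags: B1 = {0, 4}  B2 = {0, 7}  B3 = {1, 7}  B4 = {1, 5}  B5 = {3, 5}  B6 = {3, 6}  B7 = {2, 6}
Tree: B1–B2, B2–B3, B3–B4, B4–B5, B5–B6, B6–B7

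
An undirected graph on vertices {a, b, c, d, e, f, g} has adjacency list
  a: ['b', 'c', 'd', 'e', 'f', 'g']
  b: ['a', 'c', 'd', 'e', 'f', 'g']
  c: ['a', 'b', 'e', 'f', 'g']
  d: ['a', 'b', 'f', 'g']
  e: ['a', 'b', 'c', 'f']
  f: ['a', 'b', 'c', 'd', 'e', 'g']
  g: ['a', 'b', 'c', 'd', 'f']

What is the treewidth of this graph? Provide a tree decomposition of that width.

Treewidth 4.
One such decomposition:
Bags: B1 = {a, b, c, f, g}  B2 = {a, b, d, f, g}  B3 = {a, b, c, e, f}
Tree: B1–B2, B1–B3

Every bag has size at most 5, so the width is 5 − 1 = 4 and tw(G) ≤ 4. Conversely, {a, b, d, f, g} is a clique of size 5, and the vertices of any clique must share a bag in every tree decomposition; so some bag has ≥ 5 vertices and tw(G) ≥ 4. Combining the bounds, tw(G) = 4.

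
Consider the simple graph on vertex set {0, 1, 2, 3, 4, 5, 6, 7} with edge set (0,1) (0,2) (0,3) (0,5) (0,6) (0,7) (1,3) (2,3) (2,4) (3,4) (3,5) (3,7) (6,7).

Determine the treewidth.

A width-2 tree decomposition is:
Bags: B1 = {0, 2, 3}  B2 = {0, 1, 3}  B3 = {0, 3, 5}  B4 = {2, 3, 4}  B5 = {0, 3, 7}  B6 = {0, 6, 7}
Tree: B1–B2, B2–B3, B1–B4, B3–B5, B5–B6
Each bag holds 3 vertices, so the decomposition has width 2, which upper-bounds the treewidth. On the other hand G contains the 3-clique {0, 1, 3}. A clique must lie in a single bag of any decomposition, so no decomposition can have width below 2. Hence tw(G) = 2 exactly.

2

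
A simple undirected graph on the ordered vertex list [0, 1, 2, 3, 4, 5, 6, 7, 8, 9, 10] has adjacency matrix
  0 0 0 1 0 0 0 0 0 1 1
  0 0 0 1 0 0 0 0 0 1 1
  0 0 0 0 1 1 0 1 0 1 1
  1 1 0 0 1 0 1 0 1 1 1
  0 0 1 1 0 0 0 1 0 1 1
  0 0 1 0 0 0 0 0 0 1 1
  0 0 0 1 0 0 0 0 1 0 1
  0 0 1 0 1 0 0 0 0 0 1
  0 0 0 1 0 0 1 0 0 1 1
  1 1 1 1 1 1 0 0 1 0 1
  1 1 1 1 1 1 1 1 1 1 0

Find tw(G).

A width-3 tree decomposition is:
Bags: B1 = {2, 4, 7, 10}  B2 = {2, 4, 9, 10}  B3 = {2, 5, 9, 10}  B4 = {3, 4, 9, 10}  B5 = {1, 3, 9, 10}  B6 = {3, 8, 9, 10}  B7 = {3, 6, 8, 10}  B8 = {0, 3, 9, 10}
Tree: B1–B2, B2–B3, B2–B4, B4–B5, B4–B6, B6–B7, B6–B8
The largest bag has 4 vertices, giving width 3; this decomposition certifies tw(G) ≤ 3. Conversely, {2, 4, 9, 10} is a clique of size 4, and the vertices of any clique must share a bag in every tree decomposition; so some bag has ≥ 4 vertices and tw(G) ≥ 3. Combining the bounds, tw(G) = 3.

3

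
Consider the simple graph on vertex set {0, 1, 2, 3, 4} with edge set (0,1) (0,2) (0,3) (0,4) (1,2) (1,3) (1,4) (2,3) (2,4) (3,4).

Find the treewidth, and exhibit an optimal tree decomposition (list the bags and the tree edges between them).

Treewidth 4.
One optimal decomposition is:
Bags: B1 = {0, 1, 2, 3, 4}
Tree: (single bag)

With just one bag of size 5, the width is 5 − 1 = 4, so tw(G) ≤ 4. For the lower bound, the 5 vertices {0, 1, 2, 3, 4} are pairwise adjacent, and any tree decomposition puts a clique entirely inside one bag — forcing width ≥ 4. Combining the bounds, tw(G) = 4.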